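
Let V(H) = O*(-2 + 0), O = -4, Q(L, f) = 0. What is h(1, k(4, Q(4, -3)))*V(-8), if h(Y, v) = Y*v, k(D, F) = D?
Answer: 32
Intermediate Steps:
V(H) = 8 (V(H) = -4*(-2 + 0) = -4*(-2) = 8)
h(1, k(4, Q(4, -3)))*V(-8) = (1*4)*8 = 4*8 = 32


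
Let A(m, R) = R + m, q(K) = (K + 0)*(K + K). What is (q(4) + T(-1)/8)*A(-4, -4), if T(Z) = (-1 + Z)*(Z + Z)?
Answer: -260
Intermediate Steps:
q(K) = 2*K² (q(K) = K*(2*K) = 2*K²)
T(Z) = 2*Z*(-1 + Z) (T(Z) = (-1 + Z)*(2*Z) = 2*Z*(-1 + Z))
(q(4) + T(-1)/8)*A(-4, -4) = (2*4² + (2*(-1)*(-1 - 1))/8)*(-4 - 4) = (2*16 + (2*(-1)*(-2))*(⅛))*(-8) = (32 + 4*(⅛))*(-8) = (32 + ½)*(-8) = (65/2)*(-8) = -260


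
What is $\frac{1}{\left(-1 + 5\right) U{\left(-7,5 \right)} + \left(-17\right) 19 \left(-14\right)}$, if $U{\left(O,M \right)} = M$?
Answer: $\frac{1}{4542} \approx 0.00022017$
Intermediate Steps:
$\frac{1}{\left(-1 + 5\right) U{\left(-7,5 \right)} + \left(-17\right) 19 \left(-14\right)} = \frac{1}{\left(-1 + 5\right) 5 + \left(-17\right) 19 \left(-14\right)} = \frac{1}{4 \cdot 5 - -4522} = \frac{1}{20 + 4522} = \frac{1}{4542}$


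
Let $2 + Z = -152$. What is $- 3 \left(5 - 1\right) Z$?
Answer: $1848$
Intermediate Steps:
$Z = -154$ ($Z = -2 - 152 = -154$)
$- 3 \left(5 - 1\right) Z = - 3 \left(5 - 1\right) \left(-154\right) = \left(-3\right) 4 \left(-154\right) = \left(-12\right) \left(-154\right) = 1848$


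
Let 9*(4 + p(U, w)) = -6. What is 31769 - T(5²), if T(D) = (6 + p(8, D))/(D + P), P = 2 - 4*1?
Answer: 2192057/69 ≈ 31769.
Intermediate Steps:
p(U, w) = -14/3 (p(U, w) = -4 + (⅑)*(-6) = -4 - ⅔ = -14/3)
P = -2 (P = 2 - 4 = -2)
T(D) = 4/(3*(-2 + D)) (T(D) = (6 - 14/3)/(D - 2) = 4/(3*(-2 + D)))
31769 - T(5²) = 31769 - 4/(3*(-2 + 5²)) = 31769 - 4/(3*(-2 + 25)) = 31769 - 4/(3*23) = 31769 - 1*4/69 = 31769 - 4/69 = 2192057/69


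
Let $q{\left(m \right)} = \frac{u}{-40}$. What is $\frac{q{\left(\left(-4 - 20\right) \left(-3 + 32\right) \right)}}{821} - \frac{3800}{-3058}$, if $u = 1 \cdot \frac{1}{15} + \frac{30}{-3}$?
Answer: $\frac{936167821}{753185400} \approx 1.2429$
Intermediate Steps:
$u = - \frac{149}{15}$ ($u = 1 \cdot \frac{1}{15} + 30 \left(- \frac{1}{3}\right) = \frac{1}{15} - 10 = - \frac{149}{15} \approx -9.9333$)
$q{\left(m \right)} = \frac{149}{600}$ ($q{\left(m \right)} = - \frac{149}{15 \left(-40\right)} = \left(- \frac{149}{15}\right) \left(- \frac{1}{40}\right) = \frac{149}{600}$)
$\frac{q{\left(\left(-4 - 20\right) \left(-3 + 32\right) \right)}}{821} - \frac{3800}{-3058} = \frac{149}{600 \cdot 821} - \frac{3800}{-3058} = \frac{149}{600} \cdot \frac{1}{821} - - \frac{1900}{1529} = \frac{149}{492600} + \frac{1900}{1529} = \frac{936167821}{753185400}$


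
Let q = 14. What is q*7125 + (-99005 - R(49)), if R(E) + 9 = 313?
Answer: 441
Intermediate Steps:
R(E) = 304 (R(E) = -9 + 313 = 304)
q*7125 + (-99005 - R(49)) = 14*7125 + (-99005 - 1*304) = 99750 + (-99005 - 304) = 99750 - 99309 = 441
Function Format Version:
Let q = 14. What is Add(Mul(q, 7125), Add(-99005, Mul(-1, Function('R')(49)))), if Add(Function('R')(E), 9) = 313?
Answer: 441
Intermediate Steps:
Function('R')(E) = 304 (Function('R')(E) = Add(-9, 313) = 304)
Add(Mul(q, 7125), Add(-99005, Mul(-1, Function('R')(49)))) = Add(Mul(14, 7125), Add(-99005, Mul(-1, 304))) = Add(99750, Add(-99005, -304)) = Add(99750, -99309) = 441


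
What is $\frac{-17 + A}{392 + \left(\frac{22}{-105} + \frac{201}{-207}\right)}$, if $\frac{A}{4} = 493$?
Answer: $\frac{4721325}{943829} \approx 5.0023$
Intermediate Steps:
$A = 1972$ ($A = 4 \cdot 493 = 1972$)
$\frac{-17 + A}{392 + \left(\frac{22}{-105} + \frac{201}{-207}\right)} = \frac{-17 + 1972}{392 + \left(\frac{22}{-105} + \frac{201}{-207}\right)} = \frac{1955}{392 + \left(22 \left(- \frac{1}{105}\right) + 201 \left(- \frac{1}{207}\right)\right)} = \frac{1955}{392 - \frac{2851}{2415}} = \frac{1955}{\frac{943829}{2415}} = 1955 \cdot \frac{2415}{943829} = \frac{4721325}{943829}$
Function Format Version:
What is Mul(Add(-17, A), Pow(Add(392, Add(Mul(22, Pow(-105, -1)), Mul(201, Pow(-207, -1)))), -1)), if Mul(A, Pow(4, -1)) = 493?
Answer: Rational(4721325, 943829) ≈ 5.0023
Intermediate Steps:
A = 1972 (A = Mul(4, 493) = 1972)
Mul(Add(-17, A), Pow(Add(392, Add(Mul(22, Pow(-105, -1)), Mul(201, Pow(-207, -1)))), -1)) = Mul(Add(-17, 1972), Pow(Add(392, Add(Mul(22, Pow(-105, -1)), Mul(201, Pow(-207, -1)))), -1)) = Mul(1955, Pow(Add(392, Add(Mul(22, Rational(-1, 105)), Mul(201, Rational(-1, 207)))), -1)) = Mul(1955, Pow(Add(392, Add(Rational(-22, 105), Rational(-67, 69))), -1)) = Mul(1955, Pow(Add(392, Rational(-2851, 2415)), -1)) = Mul(1955, Pow(Rational(943829, 2415), -1)) = Mul(1955, Rational(2415, 943829)) = Rational(4721325, 943829)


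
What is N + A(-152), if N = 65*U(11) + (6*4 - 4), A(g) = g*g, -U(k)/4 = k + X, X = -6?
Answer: 21824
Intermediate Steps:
U(k) = 24 - 4*k (U(k) = -4*(k - 6) = -4*(-6 + k) = 24 - 4*k)
A(g) = g**2
N = -1280 (N = 65*(24 - 4*11) + (6*4 - 4) = 65*(24 - 44) + (24 - 4) = 65*(-20) + 20 = -1300 + 20 = -1280)
N + A(-152) = -1280 + (-152)**2 = -1280 + 23104 = 21824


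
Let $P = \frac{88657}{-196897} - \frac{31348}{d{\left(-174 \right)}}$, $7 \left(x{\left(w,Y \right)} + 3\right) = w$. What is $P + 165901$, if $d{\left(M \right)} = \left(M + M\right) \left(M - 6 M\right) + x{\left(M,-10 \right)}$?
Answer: $\frac{69234680070628192}{417326144955} \approx 1.659 \cdot 10^{5}$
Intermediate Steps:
$x{\left(w,Y \right)} = -3 + \frac{w}{7}$
$d{\left(M \right)} = -3 - 10 M^{2} + \frac{M}{7}$ ($d{\left(M \right)} = \left(M + M\right) \left(M - 6 M\right) + \left(-3 + \frac{M}{7}\right) = 2 M \left(- 5 M\right) + \left(-3 + \frac{M}{7}\right) = - 10 M^{2} + \left(-3 + \frac{M}{7}\right) = -3 - 10 M^{2} + \frac{M}{7}$)
$P = - \frac{144703551263}{417326144955}$ ($P = \frac{88657}{-196897} - \frac{31348}{-3 - 10 \left(-174\right)^{2} + \frac{1}{7} \left(-174\right)} = 88657 \left(- \frac{1}{196897}\right) - \frac{31348}{-3 - 302760 - \frac{174}{7}} = - \frac{88657}{196897} - \frac{31348}{-3 - 302760 - \frac{174}{7}} = - \frac{88657}{196897} - \frac{31348}{- \frac{2119515}{7}} = - \frac{88657}{196897} - - \frac{219436}{2119515} = - \frac{88657}{196897} + \frac{219436}{2119515} = - \frac{144703551263}{417326144955} \approx -0.34674$)
$P + 165901 = - \frac{144703551263}{417326144955} + 165901 = \frac{69234680070628192}{417326144955}$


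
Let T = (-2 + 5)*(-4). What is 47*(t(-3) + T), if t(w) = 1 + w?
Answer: -658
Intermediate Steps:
T = -12 (T = 3*(-4) = -12)
47*(t(-3) + T) = 47*((1 - 3) - 12) = 47*(-2 - 12) = 47*(-14) = -658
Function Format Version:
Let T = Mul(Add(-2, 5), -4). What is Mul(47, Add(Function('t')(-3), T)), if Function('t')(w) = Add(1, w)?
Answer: -658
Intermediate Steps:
T = -12 (T = Mul(3, -4) = -12)
Mul(47, Add(Function('t')(-3), T)) = Mul(47, Add(Add(1, -3), -12)) = Mul(47, Add(-2, -12)) = Mul(47, -14) = -658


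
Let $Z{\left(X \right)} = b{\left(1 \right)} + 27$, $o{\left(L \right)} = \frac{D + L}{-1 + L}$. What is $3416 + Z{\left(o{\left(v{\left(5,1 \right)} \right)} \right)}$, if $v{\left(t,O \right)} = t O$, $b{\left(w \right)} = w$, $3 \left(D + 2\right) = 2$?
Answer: $3444$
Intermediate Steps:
$D = - \frac{4}{3}$ ($D = -2 + \frac{1}{3} \cdot 2 = -2 + \frac{2}{3} = - \frac{4}{3} \approx -1.3333$)
$v{\left(t,O \right)} = O t$
$o{\left(L \right)} = \frac{- \frac{4}{3} + L}{-1 + L}$
$Z{\left(X \right)} = 28$ ($Z{\left(X \right)} = 1 + 27 = 28$)
$3416 + Z{\left(o{\left(v{\left(5,1 \right)} \right)} \right)} = 3416 + 28 = 3444$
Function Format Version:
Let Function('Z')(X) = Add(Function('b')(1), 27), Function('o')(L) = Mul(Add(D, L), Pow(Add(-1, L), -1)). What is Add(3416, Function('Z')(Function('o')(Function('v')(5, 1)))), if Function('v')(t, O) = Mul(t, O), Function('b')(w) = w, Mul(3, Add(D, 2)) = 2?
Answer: 3444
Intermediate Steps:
D = Rational(-4, 3) (D = Add(-2, Mul(Rational(1, 3), 2)) = Add(-2, Rational(2, 3)) = Rational(-4, 3) ≈ -1.3333)
Function('v')(t, O) = Mul(O, t)
Function('o')(L) = Mul(Pow(Add(-1, L), -1), Add(Rational(-4, 3), L)) (Function('o')(L) = Mul(Add(Rational(-4, 3), L), Pow(Add(-1, L), -1)) = Mul(Pow(Add(-1, L), -1), Add(Rational(-4, 3), L)))
Function('Z')(X) = 28 (Function('Z')(X) = Add(1, 27) = 28)
Add(3416, Function('Z')(Function('o')(Function('v')(5, 1)))) = Add(3416, 28) = 3444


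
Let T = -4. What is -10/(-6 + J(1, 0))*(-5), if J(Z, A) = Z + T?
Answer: -50/9 ≈ -5.5556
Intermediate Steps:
J(Z, A) = -4 + Z (J(Z, A) = Z - 4 = -4 + Z)
-10/(-6 + J(1, 0))*(-5) = -10/(-6 + (-4 + 1))*(-5) = -10/(-6 - 3)*(-5) = -10/(-9)*(-5) = -10*(-⅑)*(-5) = (10/9)*(-5) = -50/9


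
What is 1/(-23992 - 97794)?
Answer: -1/121786 ≈ -8.2111e-6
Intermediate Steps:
1/(-23992 - 97794) = 1/(-121786) = -1/121786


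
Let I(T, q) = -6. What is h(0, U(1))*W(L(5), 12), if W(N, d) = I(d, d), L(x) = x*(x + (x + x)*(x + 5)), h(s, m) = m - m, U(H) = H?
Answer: 0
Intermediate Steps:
h(s, m) = 0
L(x) = x*(x + 2*x*(5 + x)) (L(x) = x*(x + (2*x)*(5 + x)) = x*(x + 2*x*(5 + x)))
W(N, d) = -6
h(0, U(1))*W(L(5), 12) = 0*(-6) = 0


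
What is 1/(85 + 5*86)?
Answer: 1/515 ≈ 0.0019417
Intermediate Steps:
1/(85 + 5*86) = 1/(85 + 430) = 1/515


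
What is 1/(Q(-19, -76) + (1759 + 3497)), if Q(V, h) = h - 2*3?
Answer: 1/5174 ≈ 0.00019327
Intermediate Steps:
Q(V, h) = -6 + h (Q(V, h) = h - 6 = -6 + h)
1/(Q(-19, -76) + (1759 + 3497)) = 1/((-6 - 76) + (1759 + 3497)) = 1/(-82 + 5256) = 1/5174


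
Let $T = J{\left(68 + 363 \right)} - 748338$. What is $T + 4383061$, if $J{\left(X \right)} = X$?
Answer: $3635154$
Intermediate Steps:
$T = -747907$ ($T = \left(68 + 363\right) - 748338 = 431 - 748338 = -747907$)
$T + 4383061 = -747907 + 4383061 = 3635154$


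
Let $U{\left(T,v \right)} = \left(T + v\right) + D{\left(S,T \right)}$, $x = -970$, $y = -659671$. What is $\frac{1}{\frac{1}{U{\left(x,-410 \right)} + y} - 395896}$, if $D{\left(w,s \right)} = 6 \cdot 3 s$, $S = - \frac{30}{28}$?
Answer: $- \frac{678511}{268619790857} \approx -2.5259 \cdot 10^{-6}$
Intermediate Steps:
$S = - \frac{15}{14}$ ($S = \left(-30\right) \frac{1}{28} = - \frac{15}{14} \approx -1.0714$)
$D{\left(w,s \right)} = 18 s$
$U{\left(T,v \right)} = v + 19 T$ ($U{\left(T,v \right)} = \left(T + v\right) + 18 T = v + 19 T$)
$\frac{1}{\frac{1}{U{\left(x,-410 \right)} + y} - 395896} = \frac{1}{\frac{1}{\left(-410 + 19 \left(-970\right)\right) - 659671} - 395896} = \frac{1}{\frac{1}{\left(-410 - 18430\right) - 659671} - 395896} = \frac{1}{\frac{1}{-18840 - 659671} - 395896} = \frac{1}{\frac{1}{-678511} - 395896} = \frac{1}{- \frac{1}{678511} - 395896} = \frac{1}{- \frac{268619790857}{678511}} = - \frac{678511}{268619790857}$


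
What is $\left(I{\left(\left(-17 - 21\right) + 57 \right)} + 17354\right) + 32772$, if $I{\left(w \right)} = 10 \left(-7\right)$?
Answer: $50056$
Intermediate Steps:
$I{\left(w \right)} = -70$
$\left(I{\left(\left(-17 - 21\right) + 57 \right)} + 17354\right) + 32772 = \left(-70 + 17354\right) + 32772 = 17284 + 32772 = 50056$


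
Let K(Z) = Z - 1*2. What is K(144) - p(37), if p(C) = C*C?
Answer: -1227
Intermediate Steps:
K(Z) = -2 + Z (K(Z) = Z - 2 = -2 + Z)
p(C) = C**2
K(144) - p(37) = (-2 + 144) - 1*37**2 = 142 - 1*1369 = 142 - 1369 = -1227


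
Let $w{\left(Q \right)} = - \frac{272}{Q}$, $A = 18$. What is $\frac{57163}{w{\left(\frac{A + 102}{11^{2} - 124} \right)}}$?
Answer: $\frac{285815}{34} \approx 8406.3$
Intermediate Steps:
$\frac{57163}{w{\left(\frac{A + 102}{11^{2} - 124} \right)}} = \frac{57163}{\left(-272\right) \frac{1}{\left(18 + 102\right) \frac{1}{11^{2} - 124}}} = \frac{57163}{\left(-272\right) \frac{1}{120 \frac{1}{121 - 124}}} = \frac{57163}{\left(-272\right) \frac{1}{120 \frac{1}{-3}}} = \frac{57163}{\left(-272\right) \frac{1}{120 \left(- \frac{1}{3}\right)}} = \frac{57163}{\left(-272\right) \frac{1}{-40}} = \frac{57163}{\left(-272\right) \left(- \frac{1}{40}\right)} = \frac{57163}{\frac{34}{5}} = 57163 \cdot \frac{5}{34} = \frac{285815}{34}$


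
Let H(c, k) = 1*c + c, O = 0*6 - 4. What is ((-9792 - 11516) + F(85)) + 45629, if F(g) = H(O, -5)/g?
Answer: 2067277/85 ≈ 24321.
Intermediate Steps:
O = -4 (O = 0 - 4 = -4)
H(c, k) = 2*c (H(c, k) = c + c = 2*c)
F(g) = -8/g (F(g) = (2*(-4))/g = -8/g)
((-9792 - 11516) + F(85)) + 45629 = ((-9792 - 11516) - 8/85) + 45629 = (-21308 - 8*1/85) + 45629 = (-21308 - 8/85) + 45629 = -1811188/85 + 45629 = 2067277/85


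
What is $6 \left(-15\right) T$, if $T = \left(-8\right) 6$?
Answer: $4320$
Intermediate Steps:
$T = -48$
$6 \left(-15\right) T = 6 \left(-15\right) \left(-48\right) = \left(-90\right) \left(-48\right) = 4320$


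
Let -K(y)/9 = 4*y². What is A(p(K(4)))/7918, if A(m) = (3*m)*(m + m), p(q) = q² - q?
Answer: 331373555712/3959 ≈ 8.3701e+7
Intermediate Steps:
K(y) = -36*y²
A(m) = 6*m² (A(m) = (3*m)*(2*m) = 6*m²)
A(p(K(4)))/7918 = (6*((-36*4²)*(-1 - 36*4²))²)/7918 = (6*((-36*16)*(-1 - 36*16))²)*(1/7918) = (6*(-576*(-1 - 576))²)*(1/7918) = (6*(-576*(-577))²)*(1/7918) = (6*332352²)*(1/7918) = (6*110457851904)*(1/7918) = 662747111424*(1/7918) = 331373555712/3959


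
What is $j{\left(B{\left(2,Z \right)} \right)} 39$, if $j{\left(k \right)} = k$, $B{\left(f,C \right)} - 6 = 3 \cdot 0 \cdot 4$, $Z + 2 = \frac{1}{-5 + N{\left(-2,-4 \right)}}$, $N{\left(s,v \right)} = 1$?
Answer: $234$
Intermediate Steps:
$Z = - \frac{9}{4}$ ($Z = -2 + \frac{1}{-5 + 1} = -2 + \frac{1}{-4} = -2 - \frac{1}{4} = - \frac{9}{4} \approx -2.25$)
$B{\left(f,C \right)} = 6$ ($B{\left(f,C \right)} = 6 + 3 \cdot 0 \cdot 4 = 6 + 3 \cdot 0 = 6 + 0 = 6$)
$j{\left(B{\left(2,Z \right)} \right)} 39 = 6 \cdot 39 = 234$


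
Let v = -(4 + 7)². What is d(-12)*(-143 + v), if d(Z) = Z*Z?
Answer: -38016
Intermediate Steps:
d(Z) = Z²
v = -121 (v = -1*11² = -1*121 = -121)
d(-12)*(-143 + v) = (-12)²*(-143 - 121) = 144*(-264) = -38016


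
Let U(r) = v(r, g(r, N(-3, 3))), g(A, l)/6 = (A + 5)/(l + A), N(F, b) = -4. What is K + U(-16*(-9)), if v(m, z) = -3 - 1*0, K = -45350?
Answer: -45353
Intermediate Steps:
g(A, l) = 6*(5 + A)/(A + l) (g(A, l) = 6*((A + 5)/(l + A)) = 6*((5 + A)/(A + l)) = 6*(5 + A)/(A + l))
v(m, z) = -3 (v(m, z) = -3 + 0 = -3)
U(r) = -3
K + U(-16*(-9)) = -45350 - 3 = -45353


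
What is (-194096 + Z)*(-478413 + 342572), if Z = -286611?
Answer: 65299719587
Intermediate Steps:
(-194096 + Z)*(-478413 + 342572) = (-194096 - 286611)*(-478413 + 342572) = -480707*(-135841) = 65299719587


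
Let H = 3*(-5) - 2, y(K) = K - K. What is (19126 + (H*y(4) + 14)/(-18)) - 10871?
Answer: 74288/9 ≈ 8254.2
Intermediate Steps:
y(K) = 0
H = -17 (H = -15 - 2 = -17)
(19126 + (H*y(4) + 14)/(-18)) - 10871 = (19126 + (-17*0 + 14)/(-18)) - 10871 = (19126 + (0 + 14)*(-1/18)) - 10871 = (19126 + 14*(-1/18)) - 10871 = (19126 - 7/9) - 10871 = 172127/9 - 10871 = 74288/9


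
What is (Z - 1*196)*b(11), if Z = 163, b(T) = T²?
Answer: -3993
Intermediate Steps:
(Z - 1*196)*b(11) = (163 - 1*196)*11² = (163 - 196)*121 = -33*121 = -3993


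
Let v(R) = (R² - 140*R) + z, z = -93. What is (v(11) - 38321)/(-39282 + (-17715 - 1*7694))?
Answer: 39833/64691 ≈ 0.61574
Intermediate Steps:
v(R) = -93 + R² - 140*R (v(R) = (R² - 140*R) - 93 = -93 + R² - 140*R)
(v(11) - 38321)/(-39282 + (-17715 - 1*7694)) = ((-93 + 11² - 140*11) - 38321)/(-39282 + (-17715 - 1*7694)) = ((-93 + 121 - 1540) - 38321)/(-39282 + (-17715 - 7694)) = (-1512 - 38321)/(-39282 - 25409) = -39833/(-64691) = -39833*(-1/64691) = 39833/64691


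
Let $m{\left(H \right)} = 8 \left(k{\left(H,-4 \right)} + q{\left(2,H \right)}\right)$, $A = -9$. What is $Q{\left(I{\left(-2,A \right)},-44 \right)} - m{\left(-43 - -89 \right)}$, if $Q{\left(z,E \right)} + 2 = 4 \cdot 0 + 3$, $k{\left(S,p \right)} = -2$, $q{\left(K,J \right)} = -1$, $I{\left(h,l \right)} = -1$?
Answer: $25$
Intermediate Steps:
$Q{\left(z,E \right)} = 1$ ($Q{\left(z,E \right)} = -2 + \left(4 \cdot 0 + 3\right) = -2 + \left(0 + 3\right) = -2 + 3 = 1$)
$m{\left(H \right)} = -24$ ($m{\left(H \right)} = 8 \left(-2 - 1\right) = 8 \left(-3\right) = -24$)
$Q{\left(I{\left(-2,A \right)},-44 \right)} - m{\left(-43 - -89 \right)} = 1 - -24 = 1 + 24 = 25$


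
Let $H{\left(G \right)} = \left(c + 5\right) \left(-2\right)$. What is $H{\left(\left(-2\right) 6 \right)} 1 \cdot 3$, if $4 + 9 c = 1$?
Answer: $-28$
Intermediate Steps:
$c = - \frac{1}{3}$ ($c = - \frac{4}{9} + \frac{1}{9} \cdot 1 = - \frac{4}{9} + \frac{1}{9} = - \frac{1}{3} \approx -0.33333$)
$H{\left(G \right)} = - \frac{28}{3}$ ($H{\left(G \right)} = \left(- \frac{1}{3} + 5\right) \left(-2\right) = \frac{14}{3} \left(-2\right) = - \frac{28}{3}$)
$H{\left(\left(-2\right) 6 \right)} 1 \cdot 3 = \left(- \frac{28}{3}\right) 1 \cdot 3 = \left(- \frac{28}{3}\right) 3 = -28$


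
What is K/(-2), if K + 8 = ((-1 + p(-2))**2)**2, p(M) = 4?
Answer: -73/2 ≈ -36.500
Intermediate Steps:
K = 73 (K = -8 + ((-1 + 4)**2)**2 = -8 + (3**2)**2 = -8 + 9**2 = -8 + 81 = 73)
K/(-2) = 73/(-2) = -1/2*73 = -73/2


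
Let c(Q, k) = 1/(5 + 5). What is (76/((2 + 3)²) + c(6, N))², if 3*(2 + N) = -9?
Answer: 24649/2500 ≈ 9.8596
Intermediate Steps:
N = -5 (N = -2 + (⅓)*(-9) = -2 - 3 = -5)
c(Q, k) = ⅒ (c(Q, k) = 1/10 = ⅒)
(76/((2 + 3)²) + c(6, N))² = (76/((2 + 3)²) + ⅒)² = (76/(5²) + ⅒)² = (76/25 + ⅒)² = (157/50)² = 24649/2500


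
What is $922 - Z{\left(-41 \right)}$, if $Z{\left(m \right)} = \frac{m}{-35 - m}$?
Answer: $\frac{5573}{6} \approx 928.83$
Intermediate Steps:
$922 - Z{\left(-41 \right)} = 922 - \left(-1\right) \left(-41\right) \frac{1}{35 - 41} = 922 - \left(-1\right) \left(-41\right) \frac{1}{-6} = 922 - \left(-1\right) \left(-41\right) \left(- \frac{1}{6}\right) = 922 - - \frac{41}{6} = 922 + \frac{41}{6} = \frac{5573}{6}$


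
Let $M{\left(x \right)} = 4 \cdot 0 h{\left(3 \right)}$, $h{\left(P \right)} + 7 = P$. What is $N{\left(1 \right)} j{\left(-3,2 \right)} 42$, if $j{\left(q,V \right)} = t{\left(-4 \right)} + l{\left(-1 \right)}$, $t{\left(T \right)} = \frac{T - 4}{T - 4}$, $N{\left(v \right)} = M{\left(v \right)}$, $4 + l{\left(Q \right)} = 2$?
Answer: $0$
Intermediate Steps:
$l{\left(Q \right)} = -2$ ($l{\left(Q \right)} = -4 + 2 = -2$)
$h{\left(P \right)} = -7 + P$
$M{\left(x \right)} = 0$ ($M{\left(x \right)} = 4 \cdot 0 \left(-7 + 3\right) = 0 \left(-4\right) = 0$)
$N{\left(v \right)} = 0$
$t{\left(T \right)} = 1$ ($t{\left(T \right)} = \frac{-4 + T}{-4 + T} = 1$)
$j{\left(q,V \right)} = -1$ ($j{\left(q,V \right)} = 1 - 2 = -1$)
$N{\left(1 \right)} j{\left(-3,2 \right)} 42 = 0 \left(-1\right) 42 = 0 \cdot 42 = 0$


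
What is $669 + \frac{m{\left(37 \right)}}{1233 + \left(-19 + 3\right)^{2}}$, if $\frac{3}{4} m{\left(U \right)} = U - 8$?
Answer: $\frac{2988539}{4467} \approx 669.03$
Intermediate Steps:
$m{\left(U \right)} = - \frac{32}{3} + \frac{4 U}{3}$ ($m{\left(U \right)} = \frac{4 \left(U - 8\right)}{3} = \frac{4 \left(-8 + U\right)}{3} = - \frac{32}{3} + \frac{4 U}{3}$)
$669 + \frac{m{\left(37 \right)}}{1233 + \left(-19 + 3\right)^{2}} = 669 + \frac{- \frac{32}{3} + \frac{4}{3} \cdot 37}{1233 + \left(-19 + 3\right)^{2}} = 669 + \frac{- \frac{32}{3} + \frac{148}{3}}{1233 + \left(-16\right)^{2}} = 669 + \frac{116}{3 \left(1233 + 256\right)} = 669 + \frac{116}{3 \cdot 1489} = 669 + \frac{116}{3} \cdot \frac{1}{1489} = 669 + \frac{116}{4467} = \frac{2988539}{4467}$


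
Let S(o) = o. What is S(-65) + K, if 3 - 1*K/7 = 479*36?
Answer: -120752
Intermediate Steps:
K = -120687 (K = 21 - 3353*36 = 21 - 7*17244 = 21 - 120708 = -120687)
S(-65) + K = -65 - 120687 = -120752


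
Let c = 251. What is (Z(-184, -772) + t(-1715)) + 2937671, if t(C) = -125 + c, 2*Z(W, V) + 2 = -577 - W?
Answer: 5875199/2 ≈ 2.9376e+6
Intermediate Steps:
Z(W, V) = -579/2 - W/2 (Z(W, V) = -1 + (-577 - W)/2 = -1 + (-577/2 - W/2) = -579/2 - W/2)
t(C) = 126 (t(C) = -125 + 251 = 126)
(Z(-184, -772) + t(-1715)) + 2937671 = ((-579/2 - ½*(-184)) + 126) + 2937671 = ((-579/2 + 92) + 126) + 2937671 = (-395/2 + 126) + 2937671 = -143/2 + 2937671 = 5875199/2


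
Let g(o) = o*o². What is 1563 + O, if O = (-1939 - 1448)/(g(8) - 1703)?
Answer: 621640/397 ≈ 1565.8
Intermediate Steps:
g(o) = o³
O = 1129/397 (O = (-1939 - 1448)/(8³ - 1703) = -3387/(512 - 1703) = -3387/(-1191) = -3387*(-1/1191) = 1129/397 ≈ 2.8438)
1563 + O = 1563 + 1129/397 = 621640/397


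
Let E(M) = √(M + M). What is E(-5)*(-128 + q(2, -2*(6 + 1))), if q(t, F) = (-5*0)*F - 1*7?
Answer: -135*I*√10 ≈ -426.91*I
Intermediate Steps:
E(M) = √2*√M (E(M) = √(2*M) = √2*√M)
q(t, F) = -7 (q(t, F) = 0*F - 7 = 0 - 7 = -7)
E(-5)*(-128 + q(2, -2*(6 + 1))) = (√2*√(-5))*(-128 - 7) = (√2*(I*√5))*(-135) = (I*√10)*(-135) = -135*I*√10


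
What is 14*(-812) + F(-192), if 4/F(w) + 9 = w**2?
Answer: -418967636/36855 ≈ -11368.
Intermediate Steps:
F(w) = 4/(-9 + w**2)
14*(-812) + F(-192) = 14*(-812) + 4/(-9 + (-192)**2) = -11368 + 4/(-9 + 36864) = -11368 + 4/36855 = -418967636/36855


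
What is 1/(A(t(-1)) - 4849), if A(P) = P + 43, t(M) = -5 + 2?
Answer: -1/4809 ≈ -0.00020794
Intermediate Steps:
t(M) = -3
A(P) = 43 + P
1/(A(t(-1)) - 4849) = 1/((43 - 3) - 4849) = 1/(40 - 4849) = 1/(-4809) = -1/4809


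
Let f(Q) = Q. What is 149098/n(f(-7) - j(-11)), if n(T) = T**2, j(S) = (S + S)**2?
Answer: 149098/241081 ≈ 0.61846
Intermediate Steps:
j(S) = 4*S**2 (j(S) = (2*S)**2 = 4*S**2)
149098/n(f(-7) - j(-11)) = 149098/((-7 - 4*(-11)**2)**2) = 149098/((-7 - 4*121)**2) = 149098/((-7 - 1*484)**2) = 149098/((-7 - 484)**2) = 149098/((-491)**2) = 149098/241081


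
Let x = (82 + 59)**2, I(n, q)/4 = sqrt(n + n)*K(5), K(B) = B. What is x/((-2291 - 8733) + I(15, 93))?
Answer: -13698009/7594786 - 99405*sqrt(30)/30379144 ≈ -1.8215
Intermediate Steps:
I(n, q) = 20*sqrt(2)*sqrt(n) (I(n, q) = 4*(sqrt(n + n)*5) = 4*(sqrt(2*n)*5) = 4*((sqrt(2)*sqrt(n))*5) = 4*(5*sqrt(2)*sqrt(n)) = 20*sqrt(2)*sqrt(n))
x = 19881 (x = 141**2 = 19881)
x/((-2291 - 8733) + I(15, 93)) = 19881/((-2291 - 8733) + 20*sqrt(2)*sqrt(15)) = 19881/(-11024 + 20*sqrt(30))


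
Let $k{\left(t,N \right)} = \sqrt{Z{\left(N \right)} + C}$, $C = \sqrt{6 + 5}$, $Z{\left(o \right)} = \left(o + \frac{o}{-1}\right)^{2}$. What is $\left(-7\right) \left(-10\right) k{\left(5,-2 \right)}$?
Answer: $70 \sqrt[4]{11} \approx 127.48$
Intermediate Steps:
$Z{\left(o \right)} = 0$ ($Z{\left(o \right)} = \left(o + o \left(-1\right)\right)^{2} = \left(o - o\right)^{2} = 0^{2} = 0$)
$C = \sqrt{11} \approx 3.3166$
$k{\left(t,N \right)} = \sqrt[4]{11}$ ($k{\left(t,N \right)} = \sqrt{0 + \sqrt{11}} = \sqrt{\sqrt{11}} = \sqrt[4]{11}$)
$\left(-7\right) \left(-10\right) k{\left(5,-2 \right)} = \left(-7\right) \left(-10\right) \sqrt[4]{11} = 70 \sqrt[4]{11}$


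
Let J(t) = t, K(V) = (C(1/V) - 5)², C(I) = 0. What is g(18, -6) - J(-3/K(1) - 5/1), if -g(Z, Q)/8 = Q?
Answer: 1328/25 ≈ 53.120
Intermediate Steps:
g(Z, Q) = -8*Q
K(V) = 25 (K(V) = (0 - 5)² = (-5)² = 25)
g(18, -6) - J(-3/K(1) - 5/1) = -8*(-6) - (-3/25 - 5/1) = 48 - (-3*1/25 - 5*1) = 48 - (-3/25 - 5) = 48 - 1*(-128/25) = 48 + 128/25 = 1328/25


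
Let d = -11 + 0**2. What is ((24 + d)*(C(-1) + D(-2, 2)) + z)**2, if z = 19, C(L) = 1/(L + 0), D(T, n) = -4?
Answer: 2116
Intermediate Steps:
C(L) = 1/L
d = -11 (d = -11 + 0 = -11)
((24 + d)*(C(-1) + D(-2, 2)) + z)**2 = ((24 - 11)*(1/(-1) - 4) + 19)**2 = (13*(-1 - 4) + 19)**2 = (13*(-5) + 19)**2 = (-65 + 19)**2 = (-46)**2 = 2116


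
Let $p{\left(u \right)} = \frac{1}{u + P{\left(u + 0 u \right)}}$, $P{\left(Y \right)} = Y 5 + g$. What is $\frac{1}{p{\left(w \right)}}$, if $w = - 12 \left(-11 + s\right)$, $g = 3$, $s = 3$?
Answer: $579$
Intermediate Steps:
$w = 96$ ($w = - 12 \left(-11 + 3\right) = \left(-12\right) \left(-8\right) = 96$)
$P{\left(Y \right)} = 3 + 5 Y$ ($P{\left(Y \right)} = Y 5 + 3 = 5 Y + 3 = 3 + 5 Y$)
$p{\left(u \right)} = \frac{1}{3 + 6 u}$ ($p{\left(u \right)} = \frac{1}{u + \left(3 + 5 \left(u + 0 u\right)\right)} = \frac{1}{u + \left(3 + 5 \left(u + 0\right)\right)} = \frac{1}{u + \left(3 + 5 u\right)} = \frac{1}{3 + 6 u}$)
$\frac{1}{p{\left(w \right)}} = \frac{1}{\frac{1}{3} \frac{1}{1 + 2 \cdot 96}} = \frac{1}{\frac{1}{3} \frac{1}{1 + 192}} = \frac{1}{\frac{1}{3} \cdot \frac{1}{193}} = \frac{1}{\frac{1}{579}} = 579$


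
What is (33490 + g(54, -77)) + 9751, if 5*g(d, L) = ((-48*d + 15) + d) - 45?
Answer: 213637/5 ≈ 42727.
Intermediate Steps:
g(d, L) = -6 - 47*d/5 (g(d, L) = (((-48*d + 15) + d) - 45)/5 = (((15 - 48*d) + d) - 45)/5 = ((15 - 47*d) - 45)/5 = (-30 - 47*d)/5 = -6 - 47*d/5)
(33490 + g(54, -77)) + 9751 = (33490 + (-6 - 47/5*54)) + 9751 = (33490 + (-6 - 2538/5)) + 9751 = (33490 - 2568/5) + 9751 = 164882/5 + 9751 = 213637/5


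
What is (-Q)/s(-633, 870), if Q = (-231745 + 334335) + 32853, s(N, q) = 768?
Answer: -135443/768 ≈ -176.36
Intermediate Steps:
Q = 135443 (Q = 102590 + 32853 = 135443)
(-Q)/s(-633, 870) = -1*135443/768 = -135443*1/768 = -135443/768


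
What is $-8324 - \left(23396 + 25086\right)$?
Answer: $-56806$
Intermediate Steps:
$-8324 - \left(23396 + 25086\right) = -8324 - 48482 = -56806$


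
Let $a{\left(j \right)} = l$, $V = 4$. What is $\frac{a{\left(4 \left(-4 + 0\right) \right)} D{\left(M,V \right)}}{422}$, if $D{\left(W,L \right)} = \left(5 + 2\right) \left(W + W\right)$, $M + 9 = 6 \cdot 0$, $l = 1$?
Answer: $- \frac{63}{211} \approx -0.29858$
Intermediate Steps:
$M = -9$ ($M = -9 + 6 \cdot 0 = -9 + 0 = -9$)
$a{\left(j \right)} = 1$
$D{\left(W,L \right)} = 14 W$ ($D{\left(W,L \right)} = 7 \cdot 2 W = 14 W$)
$\frac{a{\left(4 \left(-4 + 0\right) \right)} D{\left(M,V \right)}}{422} = \frac{1 \cdot 14 \left(-9\right)}{422} = 1 \left(-126\right) \frac{1}{422} = \left(-126\right) \frac{1}{422} = - \frac{63}{211}$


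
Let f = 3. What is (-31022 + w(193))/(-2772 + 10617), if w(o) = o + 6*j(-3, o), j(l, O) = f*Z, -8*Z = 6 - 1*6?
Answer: -30829/7845 ≈ -3.9298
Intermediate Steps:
Z = 0 (Z = -(6 - 1*6)/8 = -(6 - 6)/8 = -⅛*0 = 0)
j(l, O) = 0 (j(l, O) = 3*0 = 0)
w(o) = o (w(o) = o + 6*0 = o + 0 = o)
(-31022 + w(193))/(-2772 + 10617) = (-31022 + 193)/(-2772 + 10617) = -30829/7845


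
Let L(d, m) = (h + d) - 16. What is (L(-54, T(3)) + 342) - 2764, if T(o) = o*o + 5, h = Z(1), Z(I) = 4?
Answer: -2488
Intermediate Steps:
h = 4
T(o) = 5 + o² (T(o) = o² + 5 = 5 + o²)
L(d, m) = -12 + d (L(d, m) = (4 + d) - 16 = -12 + d)
(L(-54, T(3)) + 342) - 2764 = ((-12 - 54) + 342) - 2764 = (-66 + 342) - 2764 = 276 - 2764 = -2488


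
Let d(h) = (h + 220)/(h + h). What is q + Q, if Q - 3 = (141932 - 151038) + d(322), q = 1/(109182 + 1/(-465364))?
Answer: -148916934922023857/16360617863534 ≈ -9102.2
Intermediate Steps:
d(h) = (220 + h)/(2*h) (d(h) = (220 + h)/((2*h)) = (220 + h)*(1/(2*h)) = (220 + h)/(2*h))
q = 465364/50809372247 (q = 1/(109182 - 1/465364) = 1/(50809372247/465364) = 465364/50809372247 ≈ 9.1590e-6)
Q = -2930895/322 (Q = 3 + ((141932 - 151038) + (½)*(220 + 322)/322) = 3 + (-9106 + (½)*(1/322)*542) = 3 + (-9106 + 271/322) = 3 - 2931861/322 = -2930895/322 ≈ -9102.2)
q + Q = 465364/50809372247 - 2930895/322 = -148916934922023857/16360617863534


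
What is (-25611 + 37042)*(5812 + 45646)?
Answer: 588216398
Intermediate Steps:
(-25611 + 37042)*(5812 + 45646) = 11431*51458 = 588216398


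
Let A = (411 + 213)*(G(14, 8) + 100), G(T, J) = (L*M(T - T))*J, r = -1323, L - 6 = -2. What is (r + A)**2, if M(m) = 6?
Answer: 32719383225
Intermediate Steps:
L = 4 (L = 6 - 2 = 4)
G(T, J) = 24*J (G(T, J) = (4*6)*J = 24*J)
A = 182208 (A = (411 + 213)*(24*8 + 100) = 624*(192 + 100) = 624*292 = 182208)
(r + A)**2 = (-1323 + 182208)**2 = 180885**2 = 32719383225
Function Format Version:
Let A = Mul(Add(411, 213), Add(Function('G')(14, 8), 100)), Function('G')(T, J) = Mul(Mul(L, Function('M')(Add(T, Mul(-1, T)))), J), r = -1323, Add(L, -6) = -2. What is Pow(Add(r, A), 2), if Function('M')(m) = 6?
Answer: 32719383225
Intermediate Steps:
L = 4 (L = Add(6, -2) = 4)
Function('G')(T, J) = Mul(24, J) (Function('G')(T, J) = Mul(Mul(4, 6), J) = Mul(24, J))
A = 182208 (A = Mul(Add(411, 213), Add(Mul(24, 8), 100)) = Mul(624, Add(192, 100)) = Mul(624, 292) = 182208)
Pow(Add(r, A), 2) = Pow(Add(-1323, 182208), 2) = Pow(180885, 2) = 32719383225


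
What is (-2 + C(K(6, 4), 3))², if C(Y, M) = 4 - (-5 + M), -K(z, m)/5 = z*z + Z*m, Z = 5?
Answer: 16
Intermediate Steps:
K(z, m) = -25*m - 5*z² (K(z, m) = -5*(z*z + 5*m) = -5*(z² + 5*m) = -25*m - 5*z²)
C(Y, M) = 9 - M (C(Y, M) = 4 + (5 - M) = 9 - M)
(-2 + C(K(6, 4), 3))² = (-2 + (9 - 1*3))² = (-2 + (9 - 3))² = (-2 + 6)² = 4² = 16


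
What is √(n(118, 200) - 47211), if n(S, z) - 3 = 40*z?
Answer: 26*I*√58 ≈ 198.01*I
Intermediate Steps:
n(S, z) = 3 + 40*z
√(n(118, 200) - 47211) = √((3 + 40*200) - 47211) = √((3 + 8000) - 47211) = √(8003 - 47211) = √(-39208) = 26*I*√58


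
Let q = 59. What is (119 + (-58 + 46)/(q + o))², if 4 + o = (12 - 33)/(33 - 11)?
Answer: 19945065529/1413721 ≈ 14108.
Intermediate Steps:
o = -109/22 (o = -4 + (12 - 33)/(33 - 11) = -4 - 21/22 = -109/22 ≈ -4.9545)
(119 + (-58 + 46)/(q + o))² = (119 + (-58 + 46)/(59 - 109/22))² = (119 - 12/1189/22)² = (119 - 12*22/1189)² = (119 - 264/1189)² = (141227/1189)² = 19945065529/1413721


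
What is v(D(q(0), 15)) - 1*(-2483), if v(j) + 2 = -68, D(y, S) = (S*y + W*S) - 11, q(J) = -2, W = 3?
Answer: 2413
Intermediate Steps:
D(y, S) = -11 + 3*S + S*y (D(y, S) = (S*y + 3*S) - 11 = (3*S + S*y) - 11 = -11 + 3*S + S*y)
v(j) = -70 (v(j) = -2 - 68 = -70)
v(D(q(0), 15)) - 1*(-2483) = -70 - 1*(-2483) = -70 + 2483 = 2413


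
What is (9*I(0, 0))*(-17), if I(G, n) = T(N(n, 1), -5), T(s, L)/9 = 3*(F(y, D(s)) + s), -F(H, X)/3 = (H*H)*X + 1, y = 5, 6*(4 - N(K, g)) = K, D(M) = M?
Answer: 1235169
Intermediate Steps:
N(K, g) = 4 - K/6
F(H, X) = -3 - 3*X*H**2 (F(H, X) = -3*((H*H)*X + 1) = -3*(H**2*X + 1) = -3*(X*H**2 + 1) = -3*(1 + X*H**2) = -3 - 3*X*H**2)
T(s, L) = -81 - 1998*s (T(s, L) = 9*(3*((-3 - 3*s*5**2) + s)) = 9*(3*((-3 - 3*s*25) + s)) = 9*(3*((-3 - 75*s) + s)) = 9*(3*(-3 - 74*s)) = 9*(-9 - 222*s) = -81 - 1998*s)
I(G, n) = -8073 + 333*n (I(G, n) = -81 - 1998*(4 - n/6) = -81 + (-7992 + 333*n) = -8073 + 333*n)
(9*I(0, 0))*(-17) = (9*(-8073 + 333*0))*(-17) = (9*(-8073 + 0))*(-17) = (9*(-8073))*(-17) = -72657*(-17) = 1235169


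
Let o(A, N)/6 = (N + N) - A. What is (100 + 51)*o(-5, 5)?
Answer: 13590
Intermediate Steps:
o(A, N) = -6*A + 12*N (o(A, N) = 6*((N + N) - A) = 6*(2*N - A) = 6*(-A + 2*N) = -6*A + 12*N)
(100 + 51)*o(-5, 5) = (100 + 51)*(-6*(-5) + 12*5) = 151*(30 + 60) = 151*90 = 13590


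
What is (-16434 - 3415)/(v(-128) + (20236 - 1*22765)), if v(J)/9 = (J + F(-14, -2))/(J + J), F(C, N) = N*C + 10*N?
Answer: 635168/80793 ≈ 7.8617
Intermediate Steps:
F(C, N) = 10*N + C*N (F(C, N) = C*N + 10*N = 10*N + C*N)
v(J) = 9*(8 + J)/(2*J) (v(J) = 9*((J - 2*(10 - 14))/(J + J)) = 9*((J - 2*(-4))/((2*J))) = 9*((J + 8)*(1/(2*J))) = 9*((8 + J)*(1/(2*J))) = 9*((8 + J)/(2*J)) = 9*(8 + J)/(2*J))
(-16434 - 3415)/(v(-128) + (20236 - 1*22765)) = (-16434 - 3415)/((9/2 + 36/(-128)) + (20236 - 1*22765)) = -19849/((9/2 + 36*(-1/128)) + (20236 - 22765)) = -19849/((9/2 - 9/32) - 2529) = -19849/(135/32 - 2529) = -19849/(-80793/32) = -19849*(-32/80793) = 635168/80793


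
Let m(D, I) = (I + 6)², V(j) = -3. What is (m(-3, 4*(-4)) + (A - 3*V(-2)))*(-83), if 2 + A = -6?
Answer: -8383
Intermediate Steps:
A = -8 (A = -2 - 6 = -8)
m(D, I) = (6 + I)²
(m(-3, 4*(-4)) + (A - 3*V(-2)))*(-83) = ((6 + 4*(-4))² + (-8 - 3*(-3)))*(-83) = ((6 - 16)² + (-8 + 9))*(-83) = ((-10)² + 1)*(-83) = (100 + 1)*(-83) = 101*(-83) = -8383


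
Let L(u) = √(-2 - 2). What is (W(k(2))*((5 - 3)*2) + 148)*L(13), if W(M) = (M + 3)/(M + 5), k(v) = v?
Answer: 2112*I/7 ≈ 301.71*I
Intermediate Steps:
W(M) = (3 + M)/(5 + M)
L(u) = 2*I (L(u) = √(-4) = 2*I)
(W(k(2))*((5 - 3)*2) + 148)*L(13) = (((3 + 2)/(5 + 2))*((5 - 3)*2) + 148)*(2*I) = ((5/7)*(2*2) + 148)*(2*I) = (((⅐)*5)*4 + 148)*(2*I) = ((5/7)*4 + 148)*(2*I) = (20/7 + 148)*(2*I) = 1056*(2*I)/7 = 2112*I/7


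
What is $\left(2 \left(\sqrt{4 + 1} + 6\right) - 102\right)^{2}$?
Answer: $8120 - 360 \sqrt{5} \approx 7315.0$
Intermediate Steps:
$\left(2 \left(\sqrt{4 + 1} + 6\right) - 102\right)^{2} = \left(2 \left(\sqrt{5} + 6\right) - 102\right)^{2} = \left(2 \left(6 + \sqrt{5}\right) - 102\right)^{2} = \left(\left(12 + 2 \sqrt{5}\right) - 102\right)^{2} = \left(-90 + 2 \sqrt{5}\right)^{2}$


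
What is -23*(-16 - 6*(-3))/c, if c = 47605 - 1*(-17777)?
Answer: -23/32691 ≈ -0.00070356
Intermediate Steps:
c = 65382 (c = 47605 + 17777 = 65382)
-23*(-16 - 6*(-3))/c = -23*(-16 - 6*(-3))/65382 = -23*(-16 + 18)/65382 = -23*2/65382 = -46/65382 = -1*23/32691 = -23/32691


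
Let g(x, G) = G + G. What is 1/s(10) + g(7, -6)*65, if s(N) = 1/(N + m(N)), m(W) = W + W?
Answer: -750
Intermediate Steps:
m(W) = 2*W
g(x, G) = 2*G
s(N) = 1/(3*N) (s(N) = 1/(N + 2*N) = 1/(3*N))
1/s(10) + g(7, -6)*65 = 1/((⅓)/10) + (2*(-6))*65 = 1/((⅓)*(⅒)) - 12*65 = 1/(1/30) - 780 = 30 - 780 = -750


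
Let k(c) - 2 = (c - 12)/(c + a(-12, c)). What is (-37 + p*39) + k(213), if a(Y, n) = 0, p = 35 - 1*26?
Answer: 22503/71 ≈ 316.94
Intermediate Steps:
p = 9 (p = 35 - 26 = 9)
k(c) = 2 + (-12 + c)/c (k(c) = 2 + (c - 12)/(c + 0) = 2 + (-12 + c)/c)
(-37 + p*39) + k(213) = (-37 + 9*39) + (3 - 12/213) = (-37 + 351) + (3 - 12*1/213) = 314 + (3 - 4/71) = 314 + 209/71 = 22503/71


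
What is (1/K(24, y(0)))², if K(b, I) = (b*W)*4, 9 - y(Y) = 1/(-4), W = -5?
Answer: 1/230400 ≈ 4.3403e-6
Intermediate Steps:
y(Y) = 37/4 (y(Y) = 9 - 1/(-4) = 9 - 1*(-¼) = 9 + ¼ = 37/4)
K(b, I) = -20*b (K(b, I) = (b*(-5))*4 = -5*b*4 = -20*b)
(1/K(24, y(0)))² = (1/(-20*24))² = (1/(-480))² = (-1/480)² = 1/230400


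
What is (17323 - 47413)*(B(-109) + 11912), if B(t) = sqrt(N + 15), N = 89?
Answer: -358432080 - 60180*sqrt(26) ≈ -3.5874e+8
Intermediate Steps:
B(t) = 2*sqrt(26) (B(t) = sqrt(89 + 15) = sqrt(104) = 2*sqrt(26))
(17323 - 47413)*(B(-109) + 11912) = (17323 - 47413)*(2*sqrt(26) + 11912) = -30090*(11912 + 2*sqrt(26)) = -358432080 - 60180*sqrt(26)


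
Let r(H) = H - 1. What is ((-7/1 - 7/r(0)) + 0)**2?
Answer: 0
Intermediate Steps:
r(H) = -1 + H
((-7/1 - 7/r(0)) + 0)**2 = ((-7/1 - 7/(-1 + 0)) + 0)**2 = ((-7*1 - 7/(-1)) + 0)**2 = ((-7 - 7*(-1)) + 0)**2 = ((-7 + 7) + 0)**2 = (0 + 0)**2 = 0**2 = 0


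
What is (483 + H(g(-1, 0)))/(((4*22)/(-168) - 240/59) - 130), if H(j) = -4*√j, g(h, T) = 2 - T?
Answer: -598437/166759 + 4956*√2/166759 ≈ -3.5466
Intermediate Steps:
(483 + H(g(-1, 0)))/(((4*22)/(-168) - 240/59) - 130) = (483 - 4*√(2 - 1*0))/(((4*22)/(-168) - 240/59) - 130) = (483 - 4*√(2 + 0))/((88*(-1/168) - 240*1/59) - 130) = (483 - 4*√2)/((-11/21 - 240/59) - 130) = (483 - 4*√2)/(-5689/1239 - 130) = (483 - 4*√2)/(-166759/1239) = (483 - 4*√2)*(-1239/166759) = -598437/166759 + 4956*√2/166759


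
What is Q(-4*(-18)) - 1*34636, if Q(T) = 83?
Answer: -34553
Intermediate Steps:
Q(-4*(-18)) - 1*34636 = 83 - 1*34636 = 83 - 34636 = -34553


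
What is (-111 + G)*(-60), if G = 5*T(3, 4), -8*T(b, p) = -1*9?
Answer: 12645/2 ≈ 6322.5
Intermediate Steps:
T(b, p) = 9/8 (T(b, p) = -(-1)*9/8 = -⅛*(-9) = 9/8)
G = 45/8 (G = 5*(9/8) = 45/8 ≈ 5.6250)
(-111 + G)*(-60) = (-111 + 45/8)*(-60) = -843/8*(-60) = 12645/2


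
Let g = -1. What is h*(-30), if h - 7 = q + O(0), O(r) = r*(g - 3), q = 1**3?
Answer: -240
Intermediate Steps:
q = 1
O(r) = -4*r (O(r) = r*(-1 - 3) = r*(-4) = -4*r)
h = 8 (h = 7 + (1 - 4*0) = 7 + (1 + 0) = 7 + 1 = 8)
h*(-30) = 8*(-30) = -240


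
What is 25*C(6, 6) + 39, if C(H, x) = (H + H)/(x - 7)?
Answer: -261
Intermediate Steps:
C(H, x) = 2*H/(-7 + x) (C(H, x) = (2*H)/(-7 + x) = 2*H/(-7 + x))
25*C(6, 6) + 39 = 25*(2*6/(-7 + 6)) + 39 = 25*(2*6/(-1)) + 39 = 25*(2*6*(-1)) + 39 = 25*(-12) + 39 = -300 + 39 = -261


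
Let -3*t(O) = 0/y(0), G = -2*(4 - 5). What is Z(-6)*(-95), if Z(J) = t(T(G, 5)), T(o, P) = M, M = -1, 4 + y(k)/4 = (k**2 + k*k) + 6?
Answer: 0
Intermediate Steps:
y(k) = 8 + 8*k**2 (y(k) = -16 + 4*((k**2 + k*k) + 6) = -16 + 4*((k**2 + k**2) + 6) = -16 + 4*(2*k**2 + 6) = -16 + 4*(6 + 2*k**2) = -16 + (24 + 8*k**2) = 8 + 8*k**2)
G = 2 (G = -2*(-1) = 2)
T(o, P) = -1
t(O) = 0 (t(O) = -0/(8 + 8*0**2) = -0/(8 + 8*0) = -0/(8 + 0) = -0/8 = -1/3*0 = 0)
Z(J) = 0
Z(-6)*(-95) = 0*(-95) = 0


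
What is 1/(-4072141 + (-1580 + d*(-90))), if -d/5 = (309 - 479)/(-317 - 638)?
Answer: -191/778065411 ≈ -2.4548e-7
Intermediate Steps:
d = -170/191 (d = -5*(309 - 479)/(-317 - 638) = -(-850)/(-955) = -(-850)*(-1)/955 = -5*34/191 = -170/191 ≈ -0.89005)
1/(-4072141 + (-1580 + d*(-90))) = 1/(-4072141 + (-1580 - 170/191*(-90))) = 1/(-4072141 + (-1580 + 15300/191)) = 1/(-4072141 - 286480/191) = 1/(-778065411/191) = -191/778065411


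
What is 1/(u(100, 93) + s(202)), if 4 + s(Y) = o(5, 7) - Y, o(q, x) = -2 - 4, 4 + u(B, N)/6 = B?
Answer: 1/364 ≈ 0.0027473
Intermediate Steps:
u(B, N) = -24 + 6*B
o(q, x) = -6
s(Y) = -10 - Y (s(Y) = -4 + (-6 - Y) = -10 - Y)
1/(u(100, 93) + s(202)) = 1/((-24 + 6*100) + (-10 - 1*202)) = 1/((-24 + 600) + (-10 - 202)) = 1/(576 - 212) = 1/364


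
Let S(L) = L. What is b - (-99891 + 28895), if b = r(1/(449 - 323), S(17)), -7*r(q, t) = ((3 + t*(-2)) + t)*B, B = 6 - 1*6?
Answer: 70996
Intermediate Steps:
B = 0 (B = 6 - 6 = 0)
r(q, t) = 0 (r(q, t) = -((3 + t*(-2)) + t)*0/7 = -((3 - 2*t) + t)*0/7 = -(3 - t)*0/7 = -1/7*0 = 0)
b = 0
b - (-99891 + 28895) = 0 - (-99891 + 28895) = 0 - 1*(-70996) = 0 + 70996 = 70996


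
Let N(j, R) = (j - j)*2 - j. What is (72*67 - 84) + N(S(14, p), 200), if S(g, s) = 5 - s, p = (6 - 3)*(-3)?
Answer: 4726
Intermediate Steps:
p = -9 (p = 3*(-3) = -9)
N(j, R) = -j (N(j, R) = 0*2 - j = 0 - j = -j)
(72*67 - 84) + N(S(14, p), 200) = (72*67 - 84) - (5 - 1*(-9)) = (4824 - 84) - (5 + 9) = 4740 - 1*14 = 4740 - 14 = 4726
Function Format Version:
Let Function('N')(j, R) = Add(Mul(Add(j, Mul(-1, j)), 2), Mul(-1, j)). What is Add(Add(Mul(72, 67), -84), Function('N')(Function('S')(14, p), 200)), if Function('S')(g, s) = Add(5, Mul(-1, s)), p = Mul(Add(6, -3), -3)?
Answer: 4726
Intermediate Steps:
p = -9 (p = Mul(3, -3) = -9)
Function('N')(j, R) = Mul(-1, j) (Function('N')(j, R) = Add(Mul(0, 2), Mul(-1, j)) = Add(0, Mul(-1, j)) = Mul(-1, j))
Add(Add(Mul(72, 67), -84), Function('N')(Function('S')(14, p), 200)) = Add(Add(Mul(72, 67), -84), Mul(-1, Add(5, Mul(-1, -9)))) = Add(Add(4824, -84), Mul(-1, Add(5, 9))) = Add(4740, Mul(-1, 14)) = Add(4740, -14) = 4726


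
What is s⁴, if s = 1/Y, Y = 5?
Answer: 1/625 ≈ 0.0016000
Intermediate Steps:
s = ⅕ (s = 1/5 = ⅕ ≈ 0.20000)
s⁴ = (⅕)⁴ = 1/625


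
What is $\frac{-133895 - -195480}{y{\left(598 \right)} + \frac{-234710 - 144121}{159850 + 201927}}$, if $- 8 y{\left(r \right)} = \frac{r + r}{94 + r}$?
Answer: $- \frac{30835570578280}{632473427} \approx -48754.0$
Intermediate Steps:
$y{\left(r \right)} = - \frac{r}{4 \left(94 + r\right)}$ ($y{\left(r \right)} = - \frac{\left(r + r\right) \frac{1}{94 + r}}{8} = - \frac{2 r \frac{1}{94 + r}}{8} = - \frac{r}{4 \left(94 + r\right)}$)
$\frac{-133895 - -195480}{y{\left(598 \right)} + \frac{-234710 - 144121}{159850 + 201927}} = \frac{-133895 - -195480}{\left(-1\right) 598 \frac{1}{376 + 4 \cdot 598} + \frac{-234710 - 144121}{159850 + 201927}} = \frac{-133895 + 195480}{\left(-1\right) 598 \frac{1}{376 + 2392} - \frac{378831}{361777}} = \frac{61585}{\left(-1\right) 598 \cdot \frac{1}{2768} - \frac{378831}{361777}} = \frac{61585}{- \frac{299}{1384} - \frac{378831}{361777}} = \frac{61585}{- \frac{632473427}{500699368}} = 61585 \left(- \frac{500699368}{632473427}\right) = - \frac{30835570578280}{632473427}$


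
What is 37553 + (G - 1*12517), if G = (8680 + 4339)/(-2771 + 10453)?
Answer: 192339571/7682 ≈ 25038.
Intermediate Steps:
G = 13019/7682 ≈ 1.6947
37553 + (G - 1*12517) = 37553 + (13019/7682 - 1*12517) = 37553 + (13019/7682 - 12517) = 37553 - 96142575/7682 = 192339571/7682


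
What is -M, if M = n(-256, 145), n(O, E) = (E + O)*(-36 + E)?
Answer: 12099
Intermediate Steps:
n(O, E) = (-36 + E)*(E + O)
M = -12099 (M = 145**2 - 36*145 - 36*(-256) + 145*(-256) = 21025 - 5220 + 9216 - 37120 = -12099)
-M = -1*(-12099) = 12099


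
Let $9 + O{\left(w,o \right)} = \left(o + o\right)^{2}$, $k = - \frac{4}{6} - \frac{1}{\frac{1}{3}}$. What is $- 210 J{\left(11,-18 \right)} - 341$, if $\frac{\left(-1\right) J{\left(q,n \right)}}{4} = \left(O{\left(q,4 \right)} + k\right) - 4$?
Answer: $39419$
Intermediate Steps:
$k = - \frac{11}{3}$ ($k = \left(-4\right) \frac{1}{6} - \frac{1}{\frac{1}{3}} = - \frac{2}{3} - 3 = - \frac{11}{3} \approx -3.6667$)
$O{\left(w,o \right)} = -9 + 4 o^{2}$ ($O{\left(w,o \right)} = -9 + \left(o + o\right)^{2} = -9 + \left(2 o\right)^{2} = -9 + 4 o^{2}$)
$J{\left(q,n \right)} = - \frac{568}{3}$ ($J{\left(q,n \right)} = - 4 \left(\left(\left(-9 + 4 \cdot 4^{2}\right) - \frac{11}{3}\right) - 4\right) = - 4 \left(\left(\left(-9 + 4 \cdot 16\right) - \frac{11}{3}\right) - 4\right) = - 4 \left(\left(\left(-9 + 64\right) - \frac{11}{3}\right) - 4\right) = - 4 \left(\left(55 - \frac{11}{3}\right) - 4\right) = - 4 \left(\frac{154}{3} - 4\right) = \left(-4\right) \frac{142}{3} = - \frac{568}{3}$)
$- 210 J{\left(11,-18 \right)} - 341 = \left(-210\right) \left(- \frac{568}{3}\right) - 341 = 39760 - 341 = 39419$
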